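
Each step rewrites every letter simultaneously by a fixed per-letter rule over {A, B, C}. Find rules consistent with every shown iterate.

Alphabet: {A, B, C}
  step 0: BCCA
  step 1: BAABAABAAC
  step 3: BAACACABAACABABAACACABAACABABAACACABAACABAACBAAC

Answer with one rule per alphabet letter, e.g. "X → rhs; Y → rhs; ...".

  step 0 ⇒ step 1: BCCA ⇒ BA·ABA·ABA·AC
    A ↦ AC
    B ↦ BA
    C ↦ ABA

A->AC, B->BA, C->ABA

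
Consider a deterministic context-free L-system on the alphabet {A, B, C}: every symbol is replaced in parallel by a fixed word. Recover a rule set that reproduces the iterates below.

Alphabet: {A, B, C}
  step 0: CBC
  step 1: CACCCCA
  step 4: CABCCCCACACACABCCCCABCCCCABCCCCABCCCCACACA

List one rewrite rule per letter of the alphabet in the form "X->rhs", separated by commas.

  step 0 ⇒ step 1: CBC ⇒ CA·CCC·CA
    B ↦ CCC
    C ↦ CA
    A ↦ B  (constrained at step 1)

A->B, B->CCC, C->CA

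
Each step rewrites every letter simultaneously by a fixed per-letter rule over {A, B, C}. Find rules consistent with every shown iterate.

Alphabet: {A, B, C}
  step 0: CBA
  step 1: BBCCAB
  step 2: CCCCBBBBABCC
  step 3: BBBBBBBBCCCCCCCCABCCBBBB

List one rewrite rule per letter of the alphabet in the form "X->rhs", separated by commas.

  step 2 ⇒ step 3: CCCCBBBBABCC ⇒ BB·BB·BB·BB·CC·CC·CC·CC·AB·CC·BB·BB
    A ↦ AB
    B ↦ CC
    C ↦ BB

A->AB, B->CC, C->BB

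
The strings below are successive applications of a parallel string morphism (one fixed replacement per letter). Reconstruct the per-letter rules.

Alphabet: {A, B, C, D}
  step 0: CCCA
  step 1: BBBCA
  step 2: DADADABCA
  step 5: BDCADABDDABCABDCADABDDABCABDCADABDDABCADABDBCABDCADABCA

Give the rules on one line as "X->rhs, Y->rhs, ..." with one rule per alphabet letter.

  step 1 ⇒ step 2: BBBCA ⇒ DA·DA·DA·B·CA
    A ↦ CA
    B ↦ DA
    C ↦ B
    D ↦ BD  (constrained at step 2)

A->CA, B->DA, C->B, D->BD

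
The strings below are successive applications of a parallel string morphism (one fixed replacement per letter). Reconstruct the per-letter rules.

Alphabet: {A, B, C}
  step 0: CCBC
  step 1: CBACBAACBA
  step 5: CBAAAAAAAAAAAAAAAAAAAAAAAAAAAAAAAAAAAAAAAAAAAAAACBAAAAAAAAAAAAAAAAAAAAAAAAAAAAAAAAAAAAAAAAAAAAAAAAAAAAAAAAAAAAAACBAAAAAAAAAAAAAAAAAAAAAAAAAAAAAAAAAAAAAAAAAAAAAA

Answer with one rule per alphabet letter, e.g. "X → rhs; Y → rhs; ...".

  step 0 ⇒ step 1: CCBC ⇒ CBA·CBA·A·CBA
    B ↦ A
    C ↦ CBA
    A ↦ AA  (constrained at step 1)

A->AA, B->A, C->CBA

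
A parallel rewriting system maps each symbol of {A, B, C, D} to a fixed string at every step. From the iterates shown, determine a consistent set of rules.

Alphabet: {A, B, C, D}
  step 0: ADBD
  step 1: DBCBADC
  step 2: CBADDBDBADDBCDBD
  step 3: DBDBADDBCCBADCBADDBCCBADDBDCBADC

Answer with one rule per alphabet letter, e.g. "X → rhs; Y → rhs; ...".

A->DB, B->BAD, C->DBD, D->C

  step 2 ⇒ step 3: CBADDBDBADDBCDBD ⇒ DBD·BAD·DB·C·C·BAD·C·BAD·DB·C·C·BAD·DBD·C·BAD·C
    A ↦ DB
    B ↦ BAD
    C ↦ DBD
    D ↦ C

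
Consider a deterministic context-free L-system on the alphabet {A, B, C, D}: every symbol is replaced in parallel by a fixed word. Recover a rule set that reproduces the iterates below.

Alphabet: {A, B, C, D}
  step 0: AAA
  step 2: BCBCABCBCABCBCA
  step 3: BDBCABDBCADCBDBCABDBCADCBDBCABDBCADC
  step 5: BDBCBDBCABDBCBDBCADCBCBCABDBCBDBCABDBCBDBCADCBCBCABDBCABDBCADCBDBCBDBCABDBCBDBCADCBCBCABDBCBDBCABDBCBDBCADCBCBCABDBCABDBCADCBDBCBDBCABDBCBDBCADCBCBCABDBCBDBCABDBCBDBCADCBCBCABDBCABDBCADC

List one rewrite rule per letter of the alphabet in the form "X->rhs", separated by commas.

A->DC, B->BD, C->BCA, D->BC

  step 2 ⇒ step 3: BCBCABCBCABCBCA ⇒ BD·BCA·BD·BCA·DC·BD·BCA·BD·BCA·DC·BD·BCA·BD·BCA·DC
    A ↦ DC
    B ↦ BD
    C ↦ BCA
    D ↦ BC  (constrained at step 3)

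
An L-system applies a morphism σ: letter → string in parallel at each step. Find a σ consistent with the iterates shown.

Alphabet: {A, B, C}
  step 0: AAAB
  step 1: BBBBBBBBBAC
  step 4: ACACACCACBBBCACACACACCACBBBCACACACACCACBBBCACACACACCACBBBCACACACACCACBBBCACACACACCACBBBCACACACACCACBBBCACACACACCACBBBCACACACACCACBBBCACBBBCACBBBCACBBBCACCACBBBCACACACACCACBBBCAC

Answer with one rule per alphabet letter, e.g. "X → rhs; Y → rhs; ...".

A->BBB, B->AC, C->CAC

  step 0 ⇒ step 1: AAAB ⇒ BBB·BBB·BBB·AC
    A ↦ BBB
    B ↦ AC
    C ↦ CAC  (constrained at step 1)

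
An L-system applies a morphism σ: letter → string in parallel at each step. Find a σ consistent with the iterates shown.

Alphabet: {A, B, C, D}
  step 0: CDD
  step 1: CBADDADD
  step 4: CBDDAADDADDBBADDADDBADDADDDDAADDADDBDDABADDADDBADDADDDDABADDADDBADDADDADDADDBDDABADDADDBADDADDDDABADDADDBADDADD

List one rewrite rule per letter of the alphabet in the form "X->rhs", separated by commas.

  step 0 ⇒ step 1: CDD ⇒ CB·ADD·ADD
    C ↦ CB
    D ↦ ADD
    A ↦ B  (constrained at step 1)
    B ↦ DDA  (constrained at step 1)

A->B, B->DDA, C->CB, D->ADD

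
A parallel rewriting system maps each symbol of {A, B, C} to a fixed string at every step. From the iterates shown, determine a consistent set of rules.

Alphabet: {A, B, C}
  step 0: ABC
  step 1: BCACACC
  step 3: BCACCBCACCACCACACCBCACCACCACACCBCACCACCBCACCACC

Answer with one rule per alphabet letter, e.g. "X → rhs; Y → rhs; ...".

A->BC, B->AC, C->ACC

  step 0 ⇒ step 1: ABC ⇒ BC·AC·ACC
    A ↦ BC
    B ↦ AC
    C ↦ ACC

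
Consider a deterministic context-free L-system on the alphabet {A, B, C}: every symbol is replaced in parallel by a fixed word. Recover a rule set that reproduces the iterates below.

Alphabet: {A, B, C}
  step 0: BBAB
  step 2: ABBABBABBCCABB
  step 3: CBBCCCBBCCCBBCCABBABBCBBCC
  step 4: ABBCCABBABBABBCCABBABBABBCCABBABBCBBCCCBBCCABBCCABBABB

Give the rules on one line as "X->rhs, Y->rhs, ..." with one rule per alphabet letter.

A->CBB, B->C, C->ABB

  step 3 ⇒ step 4: CBBCCCBBCCCBBCCABBABBCBBCC ⇒ ABB·C·C·ABB·ABB·ABB·C·C·ABB·ABB·ABB·C·C·ABB·ABB·CBB·C·C·CBB·C·C·ABB·C·C·ABB·ABB
    A ↦ CBB
    B ↦ C
    C ↦ ABB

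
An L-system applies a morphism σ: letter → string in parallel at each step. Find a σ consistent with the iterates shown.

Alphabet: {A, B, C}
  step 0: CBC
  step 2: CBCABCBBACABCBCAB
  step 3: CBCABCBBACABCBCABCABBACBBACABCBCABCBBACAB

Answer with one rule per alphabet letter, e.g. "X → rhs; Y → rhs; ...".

A->BA, B->CAB, C->CB

  step 2 ⇒ step 3: CBCABCBBACABCBCAB ⇒ CB·CAB·CB·BA·CAB·CB·CAB·CAB·BA·CB·BA·CAB·CB·CAB·CB·BA·CAB
    A ↦ BA
    B ↦ CAB
    C ↦ CB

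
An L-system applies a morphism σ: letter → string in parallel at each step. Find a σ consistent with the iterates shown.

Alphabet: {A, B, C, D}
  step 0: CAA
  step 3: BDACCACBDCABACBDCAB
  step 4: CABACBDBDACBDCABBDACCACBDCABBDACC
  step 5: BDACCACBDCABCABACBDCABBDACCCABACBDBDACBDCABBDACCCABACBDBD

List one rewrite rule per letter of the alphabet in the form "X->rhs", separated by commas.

  step 4 ⇒ step 5: CABACBDBDACBDCABBDACCACBDCABBDACC ⇒ BD·AC·C·AC·BD·C·AB·C·AB·AC·BD·C·AB·BD·AC·C·C·AB·AC·BD·BD·AC·BD·C·AB·BD·AC·C·C·AB·AC·BD·BD
    A ↦ AC
    B ↦ C
    C ↦ BD
    D ↦ AB

A->AC, B->C, C->BD, D->AB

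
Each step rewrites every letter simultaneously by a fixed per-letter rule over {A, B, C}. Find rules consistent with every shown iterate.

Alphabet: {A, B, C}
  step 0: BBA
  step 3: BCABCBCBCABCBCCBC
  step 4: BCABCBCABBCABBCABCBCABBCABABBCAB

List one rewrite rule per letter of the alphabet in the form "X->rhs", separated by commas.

  step 3 ⇒ step 4: BCABCBCBCABCBCCBC ⇒ BC·AB·C·BC·AB·BC·AB·BC·AB·C·BC·AB·BC·AB·AB·BC·AB
    A ↦ C
    B ↦ BC
    C ↦ AB

A->C, B->BC, C->AB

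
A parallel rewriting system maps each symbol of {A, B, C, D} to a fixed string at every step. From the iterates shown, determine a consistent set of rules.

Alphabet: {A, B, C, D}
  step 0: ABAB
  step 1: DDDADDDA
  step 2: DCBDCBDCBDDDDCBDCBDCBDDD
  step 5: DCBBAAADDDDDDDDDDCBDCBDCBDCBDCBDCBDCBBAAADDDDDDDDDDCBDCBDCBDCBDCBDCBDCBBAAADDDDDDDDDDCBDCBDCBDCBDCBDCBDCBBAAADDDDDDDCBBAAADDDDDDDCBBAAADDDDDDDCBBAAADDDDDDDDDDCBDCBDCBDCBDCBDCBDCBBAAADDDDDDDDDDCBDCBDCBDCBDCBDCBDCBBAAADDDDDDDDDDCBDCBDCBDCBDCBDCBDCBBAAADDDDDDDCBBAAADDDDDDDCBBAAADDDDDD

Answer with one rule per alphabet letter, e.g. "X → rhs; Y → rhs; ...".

A->DDD, B->A, C->BA, D->DCB

  step 1 ⇒ step 2: DDDADDDA ⇒ DCB·DCB·DCB·DDD·DCB·DCB·DCB·DDD
    A ↦ DDD
    D ↦ DCB
  step 0 ⇒ step 1: ABAB ⇒ DDD·A·DDD·A
    B ↦ A
    C ↦ BA  (constrained at step 2)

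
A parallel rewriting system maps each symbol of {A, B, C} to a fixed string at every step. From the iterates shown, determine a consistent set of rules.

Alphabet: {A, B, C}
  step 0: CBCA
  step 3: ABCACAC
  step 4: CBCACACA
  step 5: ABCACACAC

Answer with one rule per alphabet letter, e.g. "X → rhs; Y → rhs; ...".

A->C, B->BC, C->A

  step 4 ⇒ step 5: CBCACACA ⇒ A·BC·A·C·A·C·A·C
    A ↦ C
    B ↦ BC
    C ↦ A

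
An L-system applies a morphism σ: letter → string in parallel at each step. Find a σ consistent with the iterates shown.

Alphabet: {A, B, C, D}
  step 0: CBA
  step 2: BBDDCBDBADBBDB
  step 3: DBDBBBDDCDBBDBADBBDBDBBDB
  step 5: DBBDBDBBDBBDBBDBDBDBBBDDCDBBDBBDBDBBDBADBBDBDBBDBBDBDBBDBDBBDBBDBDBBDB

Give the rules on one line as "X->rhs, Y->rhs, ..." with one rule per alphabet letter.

A->ADB, B->DB, C->DDC, D->B

  step 2 ⇒ step 3: BBDDCBDBADBBDB ⇒ DB·DB·B·B·DDC·DB·B·DB·ADB·B·DB·DB·B·DB
    A ↦ ADB
    B ↦ DB
    C ↦ DDC
    D ↦ B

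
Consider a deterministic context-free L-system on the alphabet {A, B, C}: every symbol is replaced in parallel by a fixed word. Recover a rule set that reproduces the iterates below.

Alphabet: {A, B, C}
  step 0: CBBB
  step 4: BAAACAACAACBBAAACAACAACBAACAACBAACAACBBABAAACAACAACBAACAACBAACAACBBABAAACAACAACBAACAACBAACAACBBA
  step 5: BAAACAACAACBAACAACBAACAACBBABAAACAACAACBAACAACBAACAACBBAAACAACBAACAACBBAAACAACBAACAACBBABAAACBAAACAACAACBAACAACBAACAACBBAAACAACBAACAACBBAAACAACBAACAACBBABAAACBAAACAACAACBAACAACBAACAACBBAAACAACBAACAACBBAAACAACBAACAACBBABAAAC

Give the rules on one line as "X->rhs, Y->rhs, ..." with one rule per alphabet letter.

A->AAC, B->BA, C->B

  step 4 ⇒ step 5: BAAACAACAACBBAAACAACAACBAACAACBAACAACBBABAAACAACAACBAACAACBAACAACBBABAAACAACAACBAACAACBAACAACBBA ⇒ BA·AAC·AAC·AAC·B·AAC·AAC·B·AAC·AAC·B·BA·BA·AAC·AAC·AAC·B·AAC·AAC·B·AAC·AAC·B·BA·AAC·AAC·B·AAC·AAC·B·BA·AAC·AAC·B·AAC·AAC·B·BA·BA·AAC·BA·AAC·AAC·AAC·B·AAC·AAC·B·AAC·AAC·B·BA·AAC·AAC·B·AAC·AAC·B·BA·AAC·AAC·B·AAC·AAC·B·BA·BA·AAC·BA·AAC·AAC·AAC·B·AAC·AAC·B·AAC·AAC·B·BA·AAC·AAC·B·AAC·AAC·B·BA·AAC·AAC·B·AAC·AAC·B·BA·BA·AAC
    A ↦ AAC
    B ↦ BA
    C ↦ B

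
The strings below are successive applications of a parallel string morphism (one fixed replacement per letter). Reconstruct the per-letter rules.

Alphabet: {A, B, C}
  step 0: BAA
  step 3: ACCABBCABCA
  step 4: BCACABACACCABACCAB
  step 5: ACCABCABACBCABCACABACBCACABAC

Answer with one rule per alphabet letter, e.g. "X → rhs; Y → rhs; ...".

A->B, B->AC, C->CA

  step 4 ⇒ step 5: BCACABACACCABACCAB ⇒ AC·CA·B·CA·B·AC·B·CA·B·CA·CA·B·AC·B·CA·CA·B·AC
    A ↦ B
    B ↦ AC
    C ↦ CA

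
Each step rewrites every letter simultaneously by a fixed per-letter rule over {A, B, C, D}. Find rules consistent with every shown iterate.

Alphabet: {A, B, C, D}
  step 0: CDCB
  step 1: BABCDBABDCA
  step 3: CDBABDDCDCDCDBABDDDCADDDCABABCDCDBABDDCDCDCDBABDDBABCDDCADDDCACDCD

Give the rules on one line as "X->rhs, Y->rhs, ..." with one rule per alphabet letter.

A->DD, B->DCA, C->BAB, D->CD

  step 0 ⇒ step 1: CDCB ⇒ BAB·CD·BAB·DCA
    B ↦ DCA
    C ↦ BAB
    D ↦ CD
    A ↦ DD  (constrained at step 1)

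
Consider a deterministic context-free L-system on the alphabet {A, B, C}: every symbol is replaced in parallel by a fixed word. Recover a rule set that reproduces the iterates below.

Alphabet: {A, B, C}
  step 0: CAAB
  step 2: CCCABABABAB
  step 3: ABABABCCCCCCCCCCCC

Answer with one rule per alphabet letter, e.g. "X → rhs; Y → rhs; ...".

A->C, B->CC, C->AB

  step 2 ⇒ step 3: CCCABABABAB ⇒ AB·AB·AB·C·CC·C·CC·C·CC·C·CC
    A ↦ C
    B ↦ CC
    C ↦ AB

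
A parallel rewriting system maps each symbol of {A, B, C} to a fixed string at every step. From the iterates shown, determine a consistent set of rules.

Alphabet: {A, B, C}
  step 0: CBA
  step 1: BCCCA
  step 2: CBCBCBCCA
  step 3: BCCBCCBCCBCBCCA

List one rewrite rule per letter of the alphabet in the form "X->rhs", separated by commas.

A->CA, B->C, C->BC

  step 2 ⇒ step 3: CBCBCBCCA ⇒ BC·C·BC·C·BC·C·BC·BC·CA
    A ↦ CA
    B ↦ C
    C ↦ BC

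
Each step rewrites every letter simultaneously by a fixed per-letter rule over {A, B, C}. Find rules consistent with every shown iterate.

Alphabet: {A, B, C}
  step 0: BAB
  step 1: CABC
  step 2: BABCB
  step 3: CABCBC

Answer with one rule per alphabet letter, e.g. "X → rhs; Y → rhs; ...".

A->AB, B->C, C->B

  step 2 ⇒ step 3: BABCB ⇒ C·AB·C·B·C
    A ↦ AB
    B ↦ C
    C ↦ B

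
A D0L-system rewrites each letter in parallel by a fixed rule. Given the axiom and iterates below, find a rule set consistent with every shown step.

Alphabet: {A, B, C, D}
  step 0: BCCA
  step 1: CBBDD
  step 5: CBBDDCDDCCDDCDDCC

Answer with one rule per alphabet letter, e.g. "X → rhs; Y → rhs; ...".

  step 0 ⇒ step 1: BCCA ⇒ C·B·B·DD
    A ↦ DD
    B ↦ C
    C ↦ B
    D ↦ AB  (constrained at step 1)

A->DD, B->C, C->B, D->AB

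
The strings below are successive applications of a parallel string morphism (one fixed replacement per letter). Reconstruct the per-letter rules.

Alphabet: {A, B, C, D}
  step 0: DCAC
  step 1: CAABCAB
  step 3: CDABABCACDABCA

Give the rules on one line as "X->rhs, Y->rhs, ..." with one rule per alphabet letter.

  step 0 ⇒ step 1: DCAC ⇒ CA·AB·C·AB
    A ↦ C
    C ↦ AB
    D ↦ CA
    B ↦ D  (constrained at step 1)

A->C, B->D, C->AB, D->CA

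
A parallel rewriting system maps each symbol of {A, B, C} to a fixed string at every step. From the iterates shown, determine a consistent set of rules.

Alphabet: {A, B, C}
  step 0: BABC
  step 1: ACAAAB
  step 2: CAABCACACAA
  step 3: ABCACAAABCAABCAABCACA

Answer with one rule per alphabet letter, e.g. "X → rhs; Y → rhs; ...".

A->CA, B->A, C->AB

  step 2 ⇒ step 3: CAABCACACAA ⇒ AB·CA·CA·A·AB·CA·AB·CA·AB·CA·CA
    A ↦ CA
    B ↦ A
    C ↦ AB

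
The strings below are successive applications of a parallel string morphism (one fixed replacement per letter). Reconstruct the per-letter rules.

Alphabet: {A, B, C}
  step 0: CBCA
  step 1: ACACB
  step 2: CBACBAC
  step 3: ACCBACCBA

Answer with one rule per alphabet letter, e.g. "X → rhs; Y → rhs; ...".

  step 2 ⇒ step 3: CBACBAC ⇒ A·C·CB·A·C·CB·A
    A ↦ CB
    B ↦ C
    C ↦ A

A->CB, B->C, C->A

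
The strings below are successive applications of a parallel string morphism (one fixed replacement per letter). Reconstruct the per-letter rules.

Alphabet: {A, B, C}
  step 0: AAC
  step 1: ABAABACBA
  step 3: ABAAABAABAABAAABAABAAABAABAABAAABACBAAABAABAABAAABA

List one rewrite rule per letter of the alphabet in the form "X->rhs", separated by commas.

  step 0 ⇒ step 1: AAC ⇒ ABA·ABA·CBA
    A ↦ ABA
    C ↦ CBA
    B ↦ A  (constrained at step 1)

A->ABA, B->A, C->CBA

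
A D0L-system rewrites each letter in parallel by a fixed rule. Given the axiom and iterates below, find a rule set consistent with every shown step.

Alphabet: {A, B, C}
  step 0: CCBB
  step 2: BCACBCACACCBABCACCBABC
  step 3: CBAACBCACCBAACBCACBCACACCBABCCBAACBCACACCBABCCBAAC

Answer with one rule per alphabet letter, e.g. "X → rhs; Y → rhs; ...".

A->BC, B->CBA, C->AC

  step 2 ⇒ step 3: BCACBCACACCBABCACCBABC ⇒ CBA·AC·BC·AC·CBA·AC·BC·AC·BC·AC·AC·CBA·BC·CBA·AC·BC·AC·AC·CBA·BC·CBA·AC
    A ↦ BC
    B ↦ CBA
    C ↦ AC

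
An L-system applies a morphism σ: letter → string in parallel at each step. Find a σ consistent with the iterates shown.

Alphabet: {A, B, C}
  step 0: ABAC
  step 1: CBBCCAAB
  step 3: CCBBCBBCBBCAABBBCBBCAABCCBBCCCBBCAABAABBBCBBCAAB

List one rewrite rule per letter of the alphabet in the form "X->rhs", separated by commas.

A->C, B->BBC, C->AAB

  step 0 ⇒ step 1: ABAC ⇒ C·BBC·C·AAB
    A ↦ C
    B ↦ BBC
    C ↦ AAB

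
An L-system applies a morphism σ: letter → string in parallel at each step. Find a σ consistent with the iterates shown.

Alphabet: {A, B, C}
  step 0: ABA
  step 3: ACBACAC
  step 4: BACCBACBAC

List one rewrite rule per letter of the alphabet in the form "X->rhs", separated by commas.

A->B, B->C, C->AC

  step 3 ⇒ step 4: ACBACAC ⇒ B·AC·C·B·AC·B·AC
    A ↦ B
    B ↦ C
    C ↦ AC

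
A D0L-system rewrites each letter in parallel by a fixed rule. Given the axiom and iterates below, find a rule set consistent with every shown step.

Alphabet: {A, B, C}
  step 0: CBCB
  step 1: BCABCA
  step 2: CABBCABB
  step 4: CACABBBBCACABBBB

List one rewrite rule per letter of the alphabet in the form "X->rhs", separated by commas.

  step 1 ⇒ step 2: BCABCA ⇒ CA·B·B·CA·B·B
    A ↦ B
    B ↦ CA
    C ↦ B

A->B, B->CA, C->B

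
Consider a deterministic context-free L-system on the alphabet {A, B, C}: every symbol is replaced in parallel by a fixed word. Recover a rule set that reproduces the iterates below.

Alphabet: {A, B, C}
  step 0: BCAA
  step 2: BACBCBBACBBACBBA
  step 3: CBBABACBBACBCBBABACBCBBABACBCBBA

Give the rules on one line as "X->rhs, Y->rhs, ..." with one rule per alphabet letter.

  step 2 ⇒ step 3: BACBCBBACBBACBBA ⇒ CB·BA·BA·CB·BA·CB·CB·BA·BA·CB·CB·BA·BA·CB·CB·BA
    A ↦ BA
    B ↦ CB
    C ↦ BA

A->BA, B->CB, C->BA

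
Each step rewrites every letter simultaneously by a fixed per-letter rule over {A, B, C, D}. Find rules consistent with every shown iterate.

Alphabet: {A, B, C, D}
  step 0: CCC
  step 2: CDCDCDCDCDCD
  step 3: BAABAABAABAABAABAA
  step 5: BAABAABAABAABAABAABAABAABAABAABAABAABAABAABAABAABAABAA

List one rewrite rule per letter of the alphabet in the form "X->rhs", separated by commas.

A->CD, B->CD, C->BA, D->A

  step 2 ⇒ step 3: CDCDCDCDCDCD ⇒ BA·A·BA·A·BA·A·BA·A·BA·A·BA·A
    C ↦ BA
    D ↦ A
    A ↦ CD  (constrained at step 3)
    B ↦ CD  (constrained at step 3)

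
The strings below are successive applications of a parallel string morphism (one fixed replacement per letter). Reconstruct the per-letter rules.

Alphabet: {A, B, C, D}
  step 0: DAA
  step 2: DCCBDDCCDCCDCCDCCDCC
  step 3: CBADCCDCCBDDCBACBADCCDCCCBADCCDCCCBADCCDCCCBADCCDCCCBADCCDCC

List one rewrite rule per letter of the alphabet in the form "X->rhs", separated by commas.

A->CC, B->BDD, C->DCC, D->CBA

  step 2 ⇒ step 3: DCCBDDCCDCCDCCDCCDCC ⇒ CBA·DCC·DCC·BDD·CBA·CBA·DCC·DCC·CBA·DCC·DCC·CBA·DCC·DCC·CBA·DCC·DCC·CBA·DCC·DCC
    B ↦ BDD
    C ↦ DCC
    D ↦ CBA
    A ↦ CC  (constrained at step 0)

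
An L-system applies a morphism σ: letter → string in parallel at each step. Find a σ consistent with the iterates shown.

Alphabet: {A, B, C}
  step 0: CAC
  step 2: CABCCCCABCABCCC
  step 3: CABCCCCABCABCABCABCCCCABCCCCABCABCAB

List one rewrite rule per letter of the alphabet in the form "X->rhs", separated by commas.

A->C, B->CC, C->CAB

  step 2 ⇒ step 3: CABCCCCABCABCCC ⇒ CAB·C·CC·CAB·CAB·CAB·CAB·C·CC·CAB·C·CC·CAB·CAB·CAB
    A ↦ C
    B ↦ CC
    C ↦ CAB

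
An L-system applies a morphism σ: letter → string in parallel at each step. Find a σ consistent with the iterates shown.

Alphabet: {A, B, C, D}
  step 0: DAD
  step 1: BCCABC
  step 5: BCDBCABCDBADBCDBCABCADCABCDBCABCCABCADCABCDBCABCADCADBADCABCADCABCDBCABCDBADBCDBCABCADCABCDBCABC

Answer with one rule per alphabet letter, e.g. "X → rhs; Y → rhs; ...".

  step 0 ⇒ step 1: DAD ⇒ BC·CA·BC
    A ↦ CA
    D ↦ BC
    B ↦ DB  (constrained at step 1)
    C ↦ AD  (constrained at step 1)

A->CA, B->DB, C->AD, D->BC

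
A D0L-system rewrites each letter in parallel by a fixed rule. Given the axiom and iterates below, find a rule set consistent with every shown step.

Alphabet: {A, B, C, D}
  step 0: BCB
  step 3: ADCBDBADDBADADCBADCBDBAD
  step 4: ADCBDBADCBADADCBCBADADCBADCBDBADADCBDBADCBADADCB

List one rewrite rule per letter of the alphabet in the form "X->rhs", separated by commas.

  step 3 ⇒ step 4: ADCBDBADDBADADCBADCBDBAD ⇒ AD·CB·DB·AD·CB·AD·AD·CB·CB·AD·AD·CB·AD·CB·DB·AD·AD·CB·DB·AD·CB·AD·AD·CB
    A ↦ AD
    B ↦ AD
    C ↦ DB
    D ↦ CB

A->AD, B->AD, C->DB, D->CB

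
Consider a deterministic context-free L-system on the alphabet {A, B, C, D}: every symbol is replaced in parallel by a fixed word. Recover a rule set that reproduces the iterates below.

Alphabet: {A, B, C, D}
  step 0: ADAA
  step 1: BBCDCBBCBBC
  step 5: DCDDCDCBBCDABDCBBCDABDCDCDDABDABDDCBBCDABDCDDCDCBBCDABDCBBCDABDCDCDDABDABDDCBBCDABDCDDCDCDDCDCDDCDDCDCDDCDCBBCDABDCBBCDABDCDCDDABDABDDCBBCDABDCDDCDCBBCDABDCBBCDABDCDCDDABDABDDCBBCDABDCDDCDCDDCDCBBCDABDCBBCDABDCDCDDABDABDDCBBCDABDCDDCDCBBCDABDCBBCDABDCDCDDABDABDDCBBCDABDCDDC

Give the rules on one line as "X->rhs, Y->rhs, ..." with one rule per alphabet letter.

  step 0 ⇒ step 1: ADAA ⇒ BBC·DC·BBC·BBC
    A ↦ BBC
    D ↦ DC
    B ↦ DAB  (constrained at step 1)
    C ↦ D  (constrained at step 1)

A->BBC, B->DAB, C->D, D->DC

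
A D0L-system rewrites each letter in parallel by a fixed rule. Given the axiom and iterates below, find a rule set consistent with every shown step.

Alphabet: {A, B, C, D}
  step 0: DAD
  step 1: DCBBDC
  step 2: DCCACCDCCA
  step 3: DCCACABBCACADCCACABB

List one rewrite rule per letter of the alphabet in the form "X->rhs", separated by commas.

A->BB, B->C, C->CA, D->DC

  step 2 ⇒ step 3: DCCACCDCCA ⇒ DC·CA·CA·BB·CA·CA·DC·CA·CA·BB
    A ↦ BB
    C ↦ CA
    D ↦ DC
  step 1 ⇒ step 2: DCBBDC ⇒ DC·CA·C·C·DC·CA
    B ↦ C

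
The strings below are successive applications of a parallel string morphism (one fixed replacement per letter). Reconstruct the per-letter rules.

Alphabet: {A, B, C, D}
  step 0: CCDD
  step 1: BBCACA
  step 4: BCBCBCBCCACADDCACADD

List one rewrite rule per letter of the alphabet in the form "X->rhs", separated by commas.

A->C, B->DD, C->B, D->CA

  step 0 ⇒ step 1: CCDD ⇒ B·B·CA·CA
    C ↦ B
    D ↦ CA
    A ↦ C  (constrained at step 1)
    B ↦ DD  (constrained at step 1)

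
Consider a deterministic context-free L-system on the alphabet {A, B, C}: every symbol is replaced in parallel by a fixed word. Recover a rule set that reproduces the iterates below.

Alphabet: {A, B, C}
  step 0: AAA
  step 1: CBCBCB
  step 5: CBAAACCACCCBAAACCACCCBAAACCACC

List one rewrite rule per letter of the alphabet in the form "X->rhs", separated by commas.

  step 0 ⇒ step 1: AAA ⇒ CB·CB·CB
    A ↦ CB
    B ↦ CC  (constrained at step 1)
    C ↦ A  (constrained at step 1)

A->CB, B->CC, C->A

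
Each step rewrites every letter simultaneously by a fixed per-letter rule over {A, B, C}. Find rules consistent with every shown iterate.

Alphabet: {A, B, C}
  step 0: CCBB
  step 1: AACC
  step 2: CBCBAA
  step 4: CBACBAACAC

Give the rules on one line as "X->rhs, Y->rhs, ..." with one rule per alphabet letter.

A->CB, B->C, C->A

  step 1 ⇒ step 2: AACC ⇒ CB·CB·A·A
    A ↦ CB
    C ↦ A
  step 0 ⇒ step 1: CCBB ⇒ A·A·C·C
    B ↦ C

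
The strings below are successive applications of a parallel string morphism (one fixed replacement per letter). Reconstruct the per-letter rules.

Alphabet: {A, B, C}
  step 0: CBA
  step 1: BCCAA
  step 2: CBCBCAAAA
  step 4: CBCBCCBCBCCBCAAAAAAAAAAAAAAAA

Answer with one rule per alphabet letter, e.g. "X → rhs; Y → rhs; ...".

  step 1 ⇒ step 2: BCCAA ⇒ C·BC·BC·AA·AA
    A ↦ AA
    B ↦ C
    C ↦ BC

A->AA, B->C, C->BC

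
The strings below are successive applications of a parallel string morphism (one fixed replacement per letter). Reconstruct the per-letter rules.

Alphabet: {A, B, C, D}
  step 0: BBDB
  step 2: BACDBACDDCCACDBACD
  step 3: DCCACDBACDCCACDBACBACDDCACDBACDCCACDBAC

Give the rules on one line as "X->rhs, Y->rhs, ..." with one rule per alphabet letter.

  step 2 ⇒ step 3: BACDBACDDCCACDBACD ⇒ DC·CAC·D·BAC·DC·CAC·D·BAC·BAC·D·D·CAC·D·BAC·DC·CAC·D·BAC
    A ↦ CAC
    B ↦ DC
    C ↦ D
    D ↦ BAC

A->CAC, B->DC, C->D, D->BAC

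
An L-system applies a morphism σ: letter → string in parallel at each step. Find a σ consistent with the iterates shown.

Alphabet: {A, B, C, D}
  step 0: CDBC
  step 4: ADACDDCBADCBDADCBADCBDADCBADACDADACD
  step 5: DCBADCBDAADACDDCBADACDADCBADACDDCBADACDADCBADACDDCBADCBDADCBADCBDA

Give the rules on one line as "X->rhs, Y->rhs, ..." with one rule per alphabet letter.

A->DCB, B->ACD, C->D, D->A

  step 4 ⇒ step 5: ADACDDCBADCBDADCBADCBDADCBADACDADACD ⇒ DCB·A·DCB·D·A·A·D·ACD·DCB·A·D·ACD·A·DCB·A·D·ACD·DCB·A·D·ACD·A·DCB·A·D·ACD·DCB·A·DCB·D·A·DCB·A·DCB·D·A
    A ↦ DCB
    B ↦ ACD
    C ↦ D
    D ↦ A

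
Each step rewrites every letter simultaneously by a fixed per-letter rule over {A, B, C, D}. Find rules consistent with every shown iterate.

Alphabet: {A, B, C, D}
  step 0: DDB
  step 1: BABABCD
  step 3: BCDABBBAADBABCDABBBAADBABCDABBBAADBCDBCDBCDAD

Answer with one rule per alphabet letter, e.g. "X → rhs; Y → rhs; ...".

  step 0 ⇒ step 1: DDB ⇒ BA·BA·BCD
    B ↦ BCD
    D ↦ BA
    A ↦ AD  (constrained at step 1)
    C ↦ ABB  (constrained at step 1)

A->AD, B->BCD, C->ABB, D->BA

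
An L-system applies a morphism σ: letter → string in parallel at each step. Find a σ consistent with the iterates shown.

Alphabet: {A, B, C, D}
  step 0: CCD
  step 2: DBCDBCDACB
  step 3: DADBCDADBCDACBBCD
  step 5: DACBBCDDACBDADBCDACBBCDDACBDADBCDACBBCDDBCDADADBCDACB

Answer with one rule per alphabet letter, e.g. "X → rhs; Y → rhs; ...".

  step 2 ⇒ step 3: DBCDBCDACB ⇒ DA·D·BC·DA·D·BC·DA·CB·BC·D
    A ↦ CB
    B ↦ D
    C ↦ BC
    D ↦ DA

A->CB, B->D, C->BC, D->DA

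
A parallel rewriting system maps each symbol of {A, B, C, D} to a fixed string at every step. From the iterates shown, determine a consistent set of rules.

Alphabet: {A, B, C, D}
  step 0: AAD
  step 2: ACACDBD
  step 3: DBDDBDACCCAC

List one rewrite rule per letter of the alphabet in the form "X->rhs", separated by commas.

A->D, B->CC, C->BD, D->AC

  step 2 ⇒ step 3: ACACDBD ⇒ D·BD·D·BD·AC·CC·AC
    A ↦ D
    B ↦ CC
    C ↦ BD
    D ↦ AC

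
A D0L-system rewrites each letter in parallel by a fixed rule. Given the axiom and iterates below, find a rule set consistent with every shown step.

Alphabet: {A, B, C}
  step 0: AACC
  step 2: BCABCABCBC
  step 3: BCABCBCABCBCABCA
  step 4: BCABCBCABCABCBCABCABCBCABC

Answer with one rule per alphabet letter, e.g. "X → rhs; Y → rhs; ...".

  step 3 ⇒ step 4: BCABCBCABCBCABCA ⇒ BC·A·BC·BC·A·BC·A·BC·BC·A·BC·A·BC·BC·A·BC
    A ↦ BC
    B ↦ BC
    C ↦ A

A->BC, B->BC, C->A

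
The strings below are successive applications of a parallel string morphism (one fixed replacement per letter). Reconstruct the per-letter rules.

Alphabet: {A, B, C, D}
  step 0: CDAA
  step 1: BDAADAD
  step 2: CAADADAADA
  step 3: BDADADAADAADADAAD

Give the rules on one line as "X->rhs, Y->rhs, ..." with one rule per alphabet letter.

A->AD, B->C, C->BD, D->A

  step 2 ⇒ step 3: CAADADAADA ⇒ BD·AD·AD·A·AD·A·AD·AD·A·AD
    A ↦ AD
    C ↦ BD
    D ↦ A
  step 1 ⇒ step 2: BDAADAD ⇒ C·A·AD·AD·A·AD·A
    B ↦ C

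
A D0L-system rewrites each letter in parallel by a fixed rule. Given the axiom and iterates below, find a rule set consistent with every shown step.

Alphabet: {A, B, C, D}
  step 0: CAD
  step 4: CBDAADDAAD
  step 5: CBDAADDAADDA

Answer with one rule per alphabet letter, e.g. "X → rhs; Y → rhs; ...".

A->D, B->DA, C->CB, D->A

  step 4 ⇒ step 5: CBDAADDAAD ⇒ CB·DA·A·D·D·A·A·D·D·A
    A ↦ D
    B ↦ DA
    C ↦ CB
    D ↦ A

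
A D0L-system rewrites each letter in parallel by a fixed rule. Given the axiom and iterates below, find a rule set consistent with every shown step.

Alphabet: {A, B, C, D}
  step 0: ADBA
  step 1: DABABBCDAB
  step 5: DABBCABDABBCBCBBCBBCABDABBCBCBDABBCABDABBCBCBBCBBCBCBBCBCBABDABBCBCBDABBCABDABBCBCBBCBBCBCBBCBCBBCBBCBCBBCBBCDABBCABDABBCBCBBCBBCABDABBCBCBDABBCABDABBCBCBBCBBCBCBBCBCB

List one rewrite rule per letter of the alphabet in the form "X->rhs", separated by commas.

A->DAB, B->BC, C->B, D->AB

  step 0 ⇒ step 1: ADBA ⇒ DAB·AB·BC·DAB
    A ↦ DAB
    B ↦ BC
    D ↦ AB
    C ↦ B  (constrained at step 1)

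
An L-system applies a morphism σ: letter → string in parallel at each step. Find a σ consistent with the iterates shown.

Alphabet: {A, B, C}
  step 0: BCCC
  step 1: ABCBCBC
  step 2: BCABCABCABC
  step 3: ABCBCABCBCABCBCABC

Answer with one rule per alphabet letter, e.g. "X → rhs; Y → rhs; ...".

  step 2 ⇒ step 3: BCABCABCABC ⇒ A·BC·BC·A·BC·BC·A·BC·BC·A·BC
    A ↦ BC
    B ↦ A
    C ↦ BC

A->BC, B->A, C->BC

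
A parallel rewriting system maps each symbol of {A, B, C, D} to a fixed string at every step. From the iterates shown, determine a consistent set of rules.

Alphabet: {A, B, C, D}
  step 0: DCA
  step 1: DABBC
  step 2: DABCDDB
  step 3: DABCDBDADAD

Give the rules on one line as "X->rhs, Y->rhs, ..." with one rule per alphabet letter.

A->BC, B->D, C->B, D->DA

  step 2 ⇒ step 3: DABCDDB ⇒ DA·BC·D·B·DA·DA·D
    A ↦ BC
    B ↦ D
    C ↦ B
    D ↦ DA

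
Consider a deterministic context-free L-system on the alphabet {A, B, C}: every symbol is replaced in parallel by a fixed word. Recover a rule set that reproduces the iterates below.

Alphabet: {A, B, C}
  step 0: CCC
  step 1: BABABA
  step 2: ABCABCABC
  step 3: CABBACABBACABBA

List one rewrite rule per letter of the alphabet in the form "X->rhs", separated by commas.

  step 2 ⇒ step 3: ABCABCABC ⇒ C·AB·BA·C·AB·BA·C·AB·BA
    A ↦ C
    B ↦ AB
    C ↦ BA

A->C, B->AB, C->BA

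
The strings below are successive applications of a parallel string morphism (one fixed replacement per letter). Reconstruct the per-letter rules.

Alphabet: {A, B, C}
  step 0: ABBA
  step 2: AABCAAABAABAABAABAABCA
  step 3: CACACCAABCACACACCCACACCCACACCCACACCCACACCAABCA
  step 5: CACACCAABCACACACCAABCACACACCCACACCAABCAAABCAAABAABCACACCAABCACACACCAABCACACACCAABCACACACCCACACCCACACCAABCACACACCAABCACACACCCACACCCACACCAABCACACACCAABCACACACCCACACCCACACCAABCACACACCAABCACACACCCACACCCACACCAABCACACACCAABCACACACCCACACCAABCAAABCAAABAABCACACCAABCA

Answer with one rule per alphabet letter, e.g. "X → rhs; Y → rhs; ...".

A->CA, B->CC, C->AAB

  step 2 ⇒ step 3: AABCAAABAABAABAABAABCA ⇒ CA·CA·CC·AAB·CA·CA·CA·CC·CA·CA·CC·CA·CA·CC·CA·CA·CC·CA·CA·CC·AAB·CA
    A ↦ CA
    B ↦ CC
    C ↦ AAB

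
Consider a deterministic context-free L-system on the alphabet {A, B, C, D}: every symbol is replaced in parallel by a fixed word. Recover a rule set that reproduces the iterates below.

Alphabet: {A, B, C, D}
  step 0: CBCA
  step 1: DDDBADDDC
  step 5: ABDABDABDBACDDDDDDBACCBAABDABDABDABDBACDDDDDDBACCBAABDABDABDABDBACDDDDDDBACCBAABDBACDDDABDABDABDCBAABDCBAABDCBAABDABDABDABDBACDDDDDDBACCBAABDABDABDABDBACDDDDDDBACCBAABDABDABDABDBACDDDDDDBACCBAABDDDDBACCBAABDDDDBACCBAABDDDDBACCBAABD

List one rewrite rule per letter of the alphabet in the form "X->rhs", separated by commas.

  step 0 ⇒ step 1: CBCA ⇒ DDD·BA·DDD·C
    A ↦ C
    B ↦ BA
    C ↦ DDD
    D ↦ ABD  (constrained at step 1)

A->C, B->BA, C->DDD, D->ABD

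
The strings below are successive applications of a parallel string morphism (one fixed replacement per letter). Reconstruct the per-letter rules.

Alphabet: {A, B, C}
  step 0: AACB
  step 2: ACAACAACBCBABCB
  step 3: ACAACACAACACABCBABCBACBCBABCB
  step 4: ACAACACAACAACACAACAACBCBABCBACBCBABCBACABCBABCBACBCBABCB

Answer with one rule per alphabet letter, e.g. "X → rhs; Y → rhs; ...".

A->AC, B->BCB, C->A

  step 3 ⇒ step 4: ACAACACAACACABCBABCBACBCBABCB ⇒ AC·A·AC·AC·A·AC·A·AC·AC·A·AC·A·AC·BCB·A·BCB·AC·BCB·A·BCB·AC·A·BCB·A·BCB·AC·BCB·A·BCB
    A ↦ AC
    B ↦ BCB
    C ↦ A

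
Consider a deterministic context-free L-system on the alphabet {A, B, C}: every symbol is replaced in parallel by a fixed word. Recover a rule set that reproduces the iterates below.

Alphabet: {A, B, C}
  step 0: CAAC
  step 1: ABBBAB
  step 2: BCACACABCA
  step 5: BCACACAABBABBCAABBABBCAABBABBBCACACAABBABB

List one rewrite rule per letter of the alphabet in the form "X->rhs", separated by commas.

  step 1 ⇒ step 2: ABBBAB ⇒ B·CA·CA·CA·B·CA
    A ↦ B
    B ↦ CA
  step 0 ⇒ step 1: CAAC ⇒ AB·B·B·AB
    C ↦ AB

A->B, B->CA, C->AB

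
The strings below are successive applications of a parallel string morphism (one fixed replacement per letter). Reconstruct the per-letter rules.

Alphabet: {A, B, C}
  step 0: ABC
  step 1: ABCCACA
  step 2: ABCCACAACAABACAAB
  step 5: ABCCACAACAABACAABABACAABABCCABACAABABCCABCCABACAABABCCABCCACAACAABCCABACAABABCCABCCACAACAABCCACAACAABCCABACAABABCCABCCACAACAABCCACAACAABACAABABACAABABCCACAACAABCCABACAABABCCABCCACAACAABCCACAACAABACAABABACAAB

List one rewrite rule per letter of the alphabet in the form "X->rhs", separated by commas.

A->AB, B->CC, C->ACA

  step 1 ⇒ step 2: ABCCACA ⇒ AB·CC·ACA·ACA·AB·ACA·AB
    A ↦ AB
    B ↦ CC
    C ↦ ACA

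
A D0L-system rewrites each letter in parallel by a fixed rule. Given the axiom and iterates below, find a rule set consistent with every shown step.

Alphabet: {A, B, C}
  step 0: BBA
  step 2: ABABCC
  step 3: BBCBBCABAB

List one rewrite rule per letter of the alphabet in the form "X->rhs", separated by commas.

A->BB, B->C, C->AB

  step 2 ⇒ step 3: ABABCC ⇒ BB·C·BB·C·AB·AB
    A ↦ BB
    B ↦ C
    C ↦ AB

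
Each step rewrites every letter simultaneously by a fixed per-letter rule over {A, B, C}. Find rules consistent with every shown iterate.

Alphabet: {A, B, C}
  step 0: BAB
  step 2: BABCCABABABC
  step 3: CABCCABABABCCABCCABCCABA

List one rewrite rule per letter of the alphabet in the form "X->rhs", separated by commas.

A->BC, B->CA, C->BA

  step 2 ⇒ step 3: BABCCABABABC ⇒ CA·BC·CA·BA·BA·BC·CA·BC·CA·BC·CA·BA
    A ↦ BC
    B ↦ CA
    C ↦ BA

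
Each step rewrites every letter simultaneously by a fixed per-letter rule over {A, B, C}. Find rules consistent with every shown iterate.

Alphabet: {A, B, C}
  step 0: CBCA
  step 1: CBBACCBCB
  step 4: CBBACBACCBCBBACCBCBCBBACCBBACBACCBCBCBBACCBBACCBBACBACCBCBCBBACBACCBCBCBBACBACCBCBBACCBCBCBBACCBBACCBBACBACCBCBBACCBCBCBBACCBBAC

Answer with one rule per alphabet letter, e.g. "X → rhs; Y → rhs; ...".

  step 0 ⇒ step 1: CBCA ⇒ CB·BAC·CB·CB
    A ↦ CB
    B ↦ BAC
    C ↦ CB

A->CB, B->BAC, C->CB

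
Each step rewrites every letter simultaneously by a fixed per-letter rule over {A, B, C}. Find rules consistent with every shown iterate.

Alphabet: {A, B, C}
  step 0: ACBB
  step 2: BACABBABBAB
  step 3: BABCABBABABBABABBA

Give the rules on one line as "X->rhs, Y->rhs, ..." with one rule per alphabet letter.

A->B, B->BA, C->CA

  step 2 ⇒ step 3: BACABBABBAB ⇒ BA·B·CA·B·BA·BA·B·BA·BA·B·BA
    A ↦ B
    B ↦ BA
    C ↦ CA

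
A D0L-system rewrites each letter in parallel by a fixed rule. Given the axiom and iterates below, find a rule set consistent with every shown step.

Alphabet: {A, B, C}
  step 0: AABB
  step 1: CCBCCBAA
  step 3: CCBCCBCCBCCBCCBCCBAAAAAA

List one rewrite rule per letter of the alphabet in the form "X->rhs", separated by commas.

  step 0 ⇒ step 1: AABB ⇒ CCB·CCB·A·A
    A ↦ CCB
    B ↦ A
    C ↦ A  (constrained at step 1)

A->CCB, B->A, C->A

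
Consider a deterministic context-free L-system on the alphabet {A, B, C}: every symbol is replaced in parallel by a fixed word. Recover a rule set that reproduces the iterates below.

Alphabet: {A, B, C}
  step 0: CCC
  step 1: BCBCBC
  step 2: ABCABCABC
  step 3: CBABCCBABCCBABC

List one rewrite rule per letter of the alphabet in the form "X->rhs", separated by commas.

  step 2 ⇒ step 3: ABCABCABC ⇒ CB·A·BC·CB·A·BC·CB·A·BC
    A ↦ CB
    B ↦ A
    C ↦ BC

A->CB, B->A, C->BC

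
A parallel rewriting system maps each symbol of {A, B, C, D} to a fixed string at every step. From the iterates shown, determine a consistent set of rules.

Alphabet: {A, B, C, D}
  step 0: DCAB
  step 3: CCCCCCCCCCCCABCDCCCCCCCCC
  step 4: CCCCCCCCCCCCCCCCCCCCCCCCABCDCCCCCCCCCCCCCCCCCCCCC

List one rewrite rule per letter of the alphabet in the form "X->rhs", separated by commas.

A->AB, B->CD, C->CC, D->C

  step 3 ⇒ step 4: CCCCCCCCCCCCABCDCCCCCCCCC ⇒ CC·CC·CC·CC·CC·CC·CC·CC·CC·CC·CC·CC·AB·CD·CC·C·CC·CC·CC·CC·CC·CC·CC·CC·CC
    A ↦ AB
    B ↦ CD
    C ↦ CC
    D ↦ C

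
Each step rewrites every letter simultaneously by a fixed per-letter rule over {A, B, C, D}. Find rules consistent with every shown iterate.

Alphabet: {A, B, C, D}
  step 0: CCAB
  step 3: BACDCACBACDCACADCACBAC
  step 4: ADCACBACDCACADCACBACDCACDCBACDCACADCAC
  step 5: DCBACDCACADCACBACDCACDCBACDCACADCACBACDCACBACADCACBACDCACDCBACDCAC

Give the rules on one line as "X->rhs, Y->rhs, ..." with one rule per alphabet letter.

  step 4 ⇒ step 5: ADCACBACDCACADCACBACDCACDCBACDCACADCAC ⇒ DC·B·AC·DC·AC·A·DC·AC·B·AC·DC·AC·DC·B·AC·DC·AC·A·DC·AC·B·AC·DC·AC·B·AC·A·DC·AC·B·AC·DC·AC·DC·B·AC·DC·AC
    A ↦ DC
    B ↦ A
    C ↦ AC
    D ↦ B

A->DC, B->A, C->AC, D->B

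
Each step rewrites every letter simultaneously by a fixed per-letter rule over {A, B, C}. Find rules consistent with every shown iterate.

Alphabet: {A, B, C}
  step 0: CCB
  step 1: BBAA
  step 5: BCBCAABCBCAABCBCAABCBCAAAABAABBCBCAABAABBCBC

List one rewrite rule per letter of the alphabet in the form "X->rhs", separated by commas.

  step 0 ⇒ step 1: CCB ⇒ B·B·AA
    B ↦ AA
    C ↦ B
    A ↦ BC  (constrained at step 1)

A->BC, B->AA, C->B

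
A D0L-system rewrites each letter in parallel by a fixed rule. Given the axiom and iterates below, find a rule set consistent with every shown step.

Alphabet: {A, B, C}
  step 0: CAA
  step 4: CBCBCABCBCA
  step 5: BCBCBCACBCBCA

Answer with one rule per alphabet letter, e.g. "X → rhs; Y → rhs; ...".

A->CA, B->C, C->B

  step 4 ⇒ step 5: CBCBCABCBCA ⇒ B·C·B·C·B·CA·C·B·C·B·CA
    A ↦ CA
    B ↦ C
    C ↦ B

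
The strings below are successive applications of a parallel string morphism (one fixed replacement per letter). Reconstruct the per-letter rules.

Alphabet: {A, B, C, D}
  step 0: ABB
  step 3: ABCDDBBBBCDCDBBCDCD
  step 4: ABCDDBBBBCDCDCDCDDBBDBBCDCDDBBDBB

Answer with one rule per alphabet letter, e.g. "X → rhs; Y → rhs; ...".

  step 3 ⇒ step 4: ABCDDBBBBCDCDBBCDCD ⇒ AB·CD·D·BB·BB·CD·CD·CD·CD·D·BB·D·BB·CD·CD·D·BB·D·BB
    A ↦ AB
    B ↦ CD
    C ↦ D
    D ↦ BB

A->AB, B->CD, C->D, D->BB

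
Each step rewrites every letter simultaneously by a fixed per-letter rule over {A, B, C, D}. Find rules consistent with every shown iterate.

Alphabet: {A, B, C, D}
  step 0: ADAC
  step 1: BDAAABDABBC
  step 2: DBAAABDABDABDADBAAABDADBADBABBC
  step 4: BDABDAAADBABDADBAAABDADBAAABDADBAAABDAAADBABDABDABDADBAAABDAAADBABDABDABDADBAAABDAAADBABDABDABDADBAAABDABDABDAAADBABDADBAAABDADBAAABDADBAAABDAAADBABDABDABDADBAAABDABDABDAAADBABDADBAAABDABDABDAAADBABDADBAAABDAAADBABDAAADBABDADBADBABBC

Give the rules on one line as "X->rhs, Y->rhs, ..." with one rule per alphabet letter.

  step 1 ⇒ step 2: BDAAABDABBC ⇒ DBA·AA·BDA·BDA·BDA·DBA·AA·BDA·DBA·DBA·BBC
    A ↦ BDA
    B ↦ DBA
    C ↦ BBC
    D ↦ AA

A->BDA, B->DBA, C->BBC, D->AA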